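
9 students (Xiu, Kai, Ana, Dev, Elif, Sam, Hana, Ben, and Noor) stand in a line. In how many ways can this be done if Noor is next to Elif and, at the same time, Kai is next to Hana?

Treat {Noor,Elif} as one block (2 orders) and {Kai,Hana} as another (2 orders).
That leaves 7 units to arrange: 2 × 2 × 7! = 4 × 5040 = 20160.

20160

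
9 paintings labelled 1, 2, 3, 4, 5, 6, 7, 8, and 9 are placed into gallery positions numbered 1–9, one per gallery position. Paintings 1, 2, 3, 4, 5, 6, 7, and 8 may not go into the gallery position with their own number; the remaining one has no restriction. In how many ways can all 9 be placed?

148329

Let Aᵢ (for 1 ≤ i ≤ 8) be the placements that put painting i in its forbidden gallery position. Any j of these fix j positions, leaving (9−j)! ways to fill the rest, and there are C(8,j) ways to pick which j.
By inclusion–exclusion, the number of valid placements is Σ_{j=0}^{8} (−1)^j C(8,j)·(9−j)!.
Computing: 362880 − 322560 + 141120 − 40320 + 8400 − 1344 + 168 − 16 + 1 = 148329.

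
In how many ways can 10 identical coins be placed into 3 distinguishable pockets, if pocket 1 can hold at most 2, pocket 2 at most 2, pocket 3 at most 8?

6

By stars and bars, unrestricted non-negative solutions to x_1+…+x_3 = 10 number C(10+2,2) = 66.
Subtract solutions that violate a single cap (substitute x_i' = x_i − (cap_i+1)): x_1 ≥ 3 gives C(9,2) = 36; x_2 ≥ 3 gives C(9,2) = 36; x_3 ≥ 9 gives C(3,2) = 3. Together 75.
Add back pairs where two caps are both exceeded: 15 + 0 + 0 = 15.
By inclusion–exclusion the count is 66 − 75 + 15 = 6.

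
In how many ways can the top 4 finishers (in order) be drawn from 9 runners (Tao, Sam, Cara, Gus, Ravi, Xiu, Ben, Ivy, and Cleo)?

3024

There are 9 choices for 1st place, 8 for 2nd, and so on down to 6 for position 4.
That gives 9 × 8 × 7 × 6 = 3024.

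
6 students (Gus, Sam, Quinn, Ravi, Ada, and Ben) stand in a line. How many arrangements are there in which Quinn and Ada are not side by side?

Of the 6! = 720 arrangements, those with Quinn and Ada adjacent number 2 × 5! = 240 (treat the pair as a block with 2 internal orders).
Complementary counting: 720 − 240 = 480.

480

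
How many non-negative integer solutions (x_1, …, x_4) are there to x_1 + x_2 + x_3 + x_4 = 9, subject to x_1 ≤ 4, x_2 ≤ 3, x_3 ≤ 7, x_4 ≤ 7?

Without the upper bounds there are C(12,3) = 220 ways to split 9 among 4 variables.
Subtract solutions that violate a single cap (substitute x_i' = x_i − (cap_i+1)): x_1 ≥ 5 gives C(7,3) = 35; x_2 ≥ 4 gives C(8,3) = 56; x_3 ≥ 8 gives C(4,3) = 4; x_4 ≥ 8 gives C(4,3) = 4. Together 99.
Add back pairs where two caps are both exceeded: 1 + 0 + 0 + 0 + 0 + 0 = 1.
By inclusion–exclusion the count is 220 − 99 + 1 = 122.

122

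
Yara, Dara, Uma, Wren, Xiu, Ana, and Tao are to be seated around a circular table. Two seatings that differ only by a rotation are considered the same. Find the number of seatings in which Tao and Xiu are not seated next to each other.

480

Without the restriction there are (6)! = 720 seatings.
Those with Tao next to Xiu: fuse the pair into one unit and seat 6 units around a circle — 2·(5)! = 240.
Subtracting, 720 − 240 = 480.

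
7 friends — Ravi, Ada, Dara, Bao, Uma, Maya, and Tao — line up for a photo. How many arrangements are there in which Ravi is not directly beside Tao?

There are 7! = 5040 arrangements in all. If Ravi and Tao are adjacent, merging them into one block gives 2·(6)! = 1440 arrangements.
So 5040 − 1440 = 3600 arrangements keep them apart.

3600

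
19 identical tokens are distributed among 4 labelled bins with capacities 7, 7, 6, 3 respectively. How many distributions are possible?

34

By stars and bars, unrestricted non-negative solutions to x_1+…+x_4 = 19 number C(19+3,3) = 1540.
Subtract solutions that violate a single cap (substitute x_i' = x_i − (cap_i+1)): x_1 ≥ 8 gives C(14,3) = 364; x_2 ≥ 8 gives C(14,3) = 364; x_3 ≥ 7 gives C(15,3) = 455; x_4 ≥ 4 gives C(18,3) = 816. Together 1999.
Add back pairs where two caps are both exceeded: 20 + 35 + 120 + 35 + 120 + 165 = 495.
Subtract triples: 0 + 0 + 1 + 1 = 2.
By inclusion–exclusion the count is 1540 − 1999 + 495 − 2 = 34.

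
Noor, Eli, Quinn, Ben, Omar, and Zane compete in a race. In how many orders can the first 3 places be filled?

120

There are 6 choices for 1st place, 5 for 2nd, and 4 for 3rd.
That gives 6 × 5 × 4 = 120.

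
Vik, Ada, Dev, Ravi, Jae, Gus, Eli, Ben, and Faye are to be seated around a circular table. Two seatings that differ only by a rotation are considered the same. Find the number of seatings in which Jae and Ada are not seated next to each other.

All circular seatings of 9 people number (8)! = 40320.
Seatings with Jae beside Ada: treat them as a block with 2 internal orders, giving 2 × (7)! = 10080.
Subtracting, 40320 − 10080 = 30240.

30240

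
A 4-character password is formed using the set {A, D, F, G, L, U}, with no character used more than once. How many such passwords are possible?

360

This is a permutation of 4 out of 6: P(6,4) = 6!/2!.
6 × 5 × 4 × 3 = 360.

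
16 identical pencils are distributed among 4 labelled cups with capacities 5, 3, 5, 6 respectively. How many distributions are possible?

20

Ignoring the caps, the number of non-negative solutions to x_1+…+x_4 = 16 is C(19,3) = 969.
Subtract solutions that violate a single cap (substitute x_i' = x_i − (cap_i+1)): x_1 ≥ 6 gives C(13,3) = 286; x_2 ≥ 4 gives C(15,3) = 455; x_3 ≥ 6 gives C(13,3) = 286; x_4 ≥ 7 gives C(12,3) = 220. Together 1247.
Add back pairs where two caps are both exceeded: 84 + 35 + 20 + 84 + 56 + 20 = 299.
Subtract triples: 1 + 0 + 0 + 0 = 1.
By inclusion–exclusion the count is 969 − 1247 + 299 − 1 = 20.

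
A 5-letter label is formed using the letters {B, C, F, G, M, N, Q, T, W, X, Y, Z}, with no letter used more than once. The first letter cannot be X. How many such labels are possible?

87120

The first letter has 12−1 = 11 choices (anything except X).
The remaining 4 letters are filled from the other 11 symbols without repetition: 11 × 10 × 9 × 8 = 7920.
Total: 11 × 7920 = 87120.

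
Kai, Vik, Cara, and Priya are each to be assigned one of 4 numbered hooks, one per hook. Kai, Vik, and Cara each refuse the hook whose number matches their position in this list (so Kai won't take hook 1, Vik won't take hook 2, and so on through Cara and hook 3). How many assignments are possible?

11

Let Aᵢ (for i ∈ {1, 2, 3}) be the placements that put person i in their forbidden hook. Any j of these fix j positions, leaving (4−j)! ways to fill the rest, and there are C(3,j) ways to pick which j.
By inclusion–exclusion, the number of valid placements is Σ_{j=0}^{3} (−1)^j C(3,j)·(4−j)!.
Computing: 24 − 18 + 6 − 1 = 11.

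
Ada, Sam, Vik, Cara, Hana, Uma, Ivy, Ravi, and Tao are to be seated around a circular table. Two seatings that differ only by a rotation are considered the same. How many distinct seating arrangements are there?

Around a circle, 9 distinct people have 9!/9 = (8)! = 40320 rotationally distinct seatings.

40320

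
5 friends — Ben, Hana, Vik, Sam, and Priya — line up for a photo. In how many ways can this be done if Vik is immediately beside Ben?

48

Glue Vik and Ben into one block (2 internal orders), leaving 4 units to arrange in a row.
So the count is 2·(4)! = 48.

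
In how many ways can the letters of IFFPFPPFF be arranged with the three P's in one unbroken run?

42

Treat the 3 copies of P as a single block. The multiset to arrange is then {PPP, F, F, F, F, F, I}, 7 items in all.
That gives (7)!/(5!) = 42 arrangements.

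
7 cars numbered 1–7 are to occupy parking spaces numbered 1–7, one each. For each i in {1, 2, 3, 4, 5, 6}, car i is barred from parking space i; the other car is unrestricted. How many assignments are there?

2119

Let Aᵢ (for 1 ≤ i ≤ 6) be the placements that put car i in its forbidden parking space. Any j of these fix j positions, leaving (7−j)! ways to fill the rest, and there are C(6,j) ways to pick which j.
By inclusion–exclusion, the number of valid placements is Σ_{j=0}^{6} (−1)^j C(6,j)·(7−j)!.
Computing: 5040 − 4320 + 1800 − 480 + 90 − 12 + 1 = 2119.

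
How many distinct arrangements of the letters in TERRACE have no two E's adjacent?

There are 7!/(2!·2!) = 1260 arrangements of TERRACE in total.
If the two E's are adjacent, glue them into one block, leaving 6 items to arrange: (6)!/(2!) = 360 ways.
Subtracting, 1260 − 360 = 900 arrangements keep the E's apart.

900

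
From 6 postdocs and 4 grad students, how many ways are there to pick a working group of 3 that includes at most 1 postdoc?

Split by how many postdocs are chosen (0 through 1).
Sum: C(6,0)·C(4,3) + C(6,1)·C(4,2) = 4 + 36 = 40.

40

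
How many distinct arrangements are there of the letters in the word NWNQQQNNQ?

630

The 9 letters of NWNQQQNNQ have repeats: N appearing 4 times and Q appearing 4 times.
Dividing 9! = 362880 by 4!·4! = 576 for the repeated letters gives 630.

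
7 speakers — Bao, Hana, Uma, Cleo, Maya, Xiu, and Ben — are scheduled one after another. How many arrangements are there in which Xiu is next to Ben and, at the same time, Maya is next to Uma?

Treat {Xiu,Ben} as one block (2 orders) and {Maya,Uma} as another (2 orders).
That leaves 5 units to arrange: 2 × 2 × 5! = 4 × 120 = 480.

480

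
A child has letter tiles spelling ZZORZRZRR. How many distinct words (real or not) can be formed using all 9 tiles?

The 9 letters of ZZORZRZRR have repeats: R appearing 4 times and Z appearing 4 times.
So there are 9! / (4!·4!) = 630 distinguishable arrangements.

630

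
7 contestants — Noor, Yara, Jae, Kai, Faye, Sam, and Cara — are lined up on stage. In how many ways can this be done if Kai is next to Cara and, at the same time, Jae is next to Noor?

480

Treat {Kai,Cara} as one block (2 orders) and {Jae,Noor} as another (2 orders).
That leaves 5 units to arrange: 2 × 2 × 5! = 4 × 120 = 480.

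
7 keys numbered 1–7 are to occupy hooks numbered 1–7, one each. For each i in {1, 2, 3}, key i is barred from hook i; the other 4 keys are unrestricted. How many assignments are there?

Let Aᵢ (for i ∈ {1, 2, 3}) be the placements that put key i in its forbidden hook. Any j of these fix j positions, leaving (7−j)! ways to fill the rest, and there are C(3,j) ways to pick which j.
By inclusion–exclusion, the number of valid placements is Σ_{j=0}^{3} (−1)^j C(3,j)·(7−j)!.
Computing: 5040 − 2160 + 360 − 24 = 3216.

3216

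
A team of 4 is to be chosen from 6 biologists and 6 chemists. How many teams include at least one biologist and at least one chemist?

465

Unrestricted: C(12,4) = 495 ways to pick any 4 of the 12.
Subtract selections that omit an entire group: no biologists → C(6,4) = 15; no chemists → C(6,4) = 15.
Both groups omitted at once is impossible, so 495 − 30 = 465.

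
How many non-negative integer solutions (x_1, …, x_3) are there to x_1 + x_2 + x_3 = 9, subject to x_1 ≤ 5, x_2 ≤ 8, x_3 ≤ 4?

29

Without the upper bounds there are C(11,2) = 55 ways to split 9 among 3 variables.
Subtract solutions that violate a single cap (substitute x_i' = x_i − (cap_i+1)): x_1 ≥ 6 gives C(5,2) = 10; x_2 ≥ 9 gives C(2,2) = 1; x_3 ≥ 5 gives C(6,2) = 15. Together 26.
No two caps can be exceeded simultaneously, so the pair terms are all 0.
By inclusion–exclusion the count is 55 − 26 + 0 = 29.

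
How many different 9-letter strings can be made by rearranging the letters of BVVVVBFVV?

252

The 9 letters of BVVVVBFVV have repeats: B appearing twice and V appearing 6 times.
Dividing 9! = 362880 by 6!·2! = 1440 for the repeated letters gives 252.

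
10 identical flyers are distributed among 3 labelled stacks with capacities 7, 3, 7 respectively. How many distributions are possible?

26

Without the upper bounds there are C(12,2) = 66 ways to split 10 among 3 stacks.
Subtract solutions that violate a single cap (substitute x_i' = x_i − (cap_i+1)): x_1 ≥ 8 gives C(4,2) = 6; x_2 ≥ 4 gives C(8,2) = 28; x_3 ≥ 8 gives C(4,2) = 6. Together 40.
No two caps can be exceeded simultaneously, so the pair terms are all 0.
By inclusion–exclusion the count is 66 − 40 + 0 = 26.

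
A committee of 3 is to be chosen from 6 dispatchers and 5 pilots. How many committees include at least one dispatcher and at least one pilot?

135

Unrestricted: C(11,3) = 165 ways to pick any 3 of the 11.
Subtract selections that omit an entire group: no dispatchers → C(5,3) = 10; no pilots → C(6,3) = 20.
Both groups omitted at once is impossible, so 165 − 30 = 135.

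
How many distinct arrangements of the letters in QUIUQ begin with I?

Fix I in the first position and arrange the remaining 4 letters.
Those 4 letters have Q appearing twice and U appearing twice, giving (4)!/(2!·2!) = 6.

6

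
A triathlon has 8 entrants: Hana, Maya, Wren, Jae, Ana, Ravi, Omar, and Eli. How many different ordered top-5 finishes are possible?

6720

This is an ordered selection of 5 from 8: P(8,5).
That gives 8 × 7 × 6 × 5 × 4 = 6720.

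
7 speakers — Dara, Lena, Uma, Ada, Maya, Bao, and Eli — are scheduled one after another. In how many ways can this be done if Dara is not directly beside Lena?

Of the 7! = 5040 arrangements, those with Dara and Lena adjacent number 2 × 6! = 1440 (treat the pair as a block with 2 internal orders).
So 5040 − 1440 = 3600 arrangements keep them apart.

3600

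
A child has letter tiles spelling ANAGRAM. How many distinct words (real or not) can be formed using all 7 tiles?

Letter multiplicities in ANAGRAM: A×3, G×1, M×1, N×1, R×1.
The number of distinct arrangements is 7!/(3!) = 5040/6 = 840.

840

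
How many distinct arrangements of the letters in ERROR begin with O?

4

With the first slot taken by O, it remains to arrange the other 4 letters (ERRR).
Those 4 letters have R appearing 3 times, giving (4)!/(3!) = 4.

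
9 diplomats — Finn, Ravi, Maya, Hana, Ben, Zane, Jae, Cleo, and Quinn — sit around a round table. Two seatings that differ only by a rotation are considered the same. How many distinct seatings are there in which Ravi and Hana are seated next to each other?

10080

Treat {Ravi, Hana} as one unit (2 internal orders) and seat the resulting 8 units around the table: (7)! circular arrangements.
So 2 × (7)! = 2 × 5040 = 10080.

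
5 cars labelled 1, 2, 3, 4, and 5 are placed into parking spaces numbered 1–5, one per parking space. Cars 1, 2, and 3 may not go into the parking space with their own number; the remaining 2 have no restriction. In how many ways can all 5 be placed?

Let Aᵢ (for i ∈ {1, 2, 3}) be the placements that put car i in its forbidden parking space. Any j of these fix j positions, leaving (5−j)! ways to fill the rest, and there are C(3,j) ways to pick which j.
By inclusion–exclusion, the number of valid placements is Σ_{j=0}^{3} (−1)^j C(3,j)·(5−j)!.
Computing: 120 − 72 + 18 − 2 = 64.

64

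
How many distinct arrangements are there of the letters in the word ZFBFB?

30

The 5 letters of ZFBFB have repeats: B appearing twice and F appearing twice.
Dividing 5! = 120 by 2!·2! = 4 for the repeated letters gives 30.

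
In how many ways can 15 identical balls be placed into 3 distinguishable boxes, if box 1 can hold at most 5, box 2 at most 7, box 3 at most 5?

Ignoring the caps, the number of non-negative solutions to x_1+…+x_3 = 15 is C(17,2) = 136.
Subtract solutions that violate a single cap (substitute x_i' = x_i − (cap_i+1)): x_1 ≥ 6 gives C(11,2) = 55; x_2 ≥ 8 gives C(9,2) = 36; x_3 ≥ 6 gives C(11,2) = 55. Together 146.
Add back pairs where two caps are both exceeded: 3 + 10 + 3 = 16.
By inclusion–exclusion the count is 136 − 146 + 16 = 6.

6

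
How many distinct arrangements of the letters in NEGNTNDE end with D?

420

With the last slot taken by D, it remains to arrange the other 7 letters (NEGNTNE).
Those 7 letters have E appearing twice and N appearing 3 times, giving (7)!/(3!·2!) = 420.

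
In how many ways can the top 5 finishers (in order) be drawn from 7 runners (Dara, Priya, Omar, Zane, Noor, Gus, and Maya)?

2520

This is an ordered selection of 5 from 7: P(7,5).
That gives 7 × 6 × 5 × 4 × 3 = 2520.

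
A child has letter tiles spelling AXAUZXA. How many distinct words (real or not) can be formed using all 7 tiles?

Letter multiplicities in AXAUZXA: A×3, U×1, X×2, Z×1.
So there are 7! / (3!·2!) = 420 distinguishable arrangements.

420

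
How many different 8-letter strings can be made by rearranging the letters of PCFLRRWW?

10080

Letter multiplicities in PCFLRRWW: C×1, F×1, L×1, P×1, R×2, W×2.
Dividing 8! = 40320 by 2!·2! = 4 for the repeated letters gives 10080.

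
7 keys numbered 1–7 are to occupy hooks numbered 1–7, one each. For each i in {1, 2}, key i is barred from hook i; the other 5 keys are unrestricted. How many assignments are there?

3720

Let Aᵢ (for i ∈ {1, 2}) be the placements that put key i in its forbidden hook. Any j of these fix j positions, leaving (7−j)! ways to fill the rest, and there are C(2,j) ways to pick which j.
By inclusion–exclusion, the number of valid placements is Σ_{j=0}^{2} (−1)^j C(2,j)·(7−j)!.
Computing: 5040 − 1440 + 120 = 3720.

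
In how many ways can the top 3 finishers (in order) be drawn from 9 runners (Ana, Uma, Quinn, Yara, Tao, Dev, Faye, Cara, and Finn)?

There are 9 choices for 1st place, 8 for 2nd, and 7 for 3rd.
That gives 9 × 8 × 7 = 504.

504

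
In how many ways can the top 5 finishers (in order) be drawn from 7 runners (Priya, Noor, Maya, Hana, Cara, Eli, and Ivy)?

There are 7 choices for 1st place, 6 for 2nd, and so on down to 3 for position 5.
That gives 7 × 6 × 5 × 4 × 3 = 2520.

2520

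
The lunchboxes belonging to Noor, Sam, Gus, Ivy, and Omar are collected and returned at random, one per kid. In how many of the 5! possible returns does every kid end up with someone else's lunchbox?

Let Aᵢ be the assignments in which kid i gets their own lunchbox. We want the size of the complement of A₁∪…∪A_5.
By inclusion–exclusion this is Σ_{j=0}^{5} (−1)^j C(5,j)·(5−j)!.
Computing: 120 − 120 + 60 − 20 + 5 − 1 = 44.

44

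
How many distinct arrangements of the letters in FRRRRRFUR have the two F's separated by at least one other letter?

There are 9!/(6!·2!) = 252 arrangements of FRRRRRFUR in total.
If the two F's are adjacent, glue them into one block, leaving 8 items to arrange: (8)!/(6!) = 56 ways.
Subtracting, 252 − 56 = 196 arrangements keep the F's apart.

196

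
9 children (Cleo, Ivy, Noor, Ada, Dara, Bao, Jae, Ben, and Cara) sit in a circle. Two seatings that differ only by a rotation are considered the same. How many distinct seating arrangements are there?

40320

Around a circle, 9 distinct people have 9!/9 = (8)! = 40320 rotationally distinct seatings.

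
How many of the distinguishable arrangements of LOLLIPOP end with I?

210

Fix I in the last position and arrange the remaining 7 letters.
Those 7 letters have L appearing 3 times, O appearing twice, and P appearing twice, giving (7)!/(3!·2!·2!) = 210.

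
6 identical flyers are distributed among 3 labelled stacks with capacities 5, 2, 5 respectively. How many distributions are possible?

Without the upper bounds there are C(8,2) = 28 ways to split 6 among 3 stacks.
Subtract solutions that violate a single cap (substitute x_i' = x_i − (cap_i+1)): x_1 ≥ 6 gives C(2,2) = 1; x_2 ≥ 3 gives C(5,2) = 10; x_3 ≥ 6 gives C(2,2) = 1. Together 12.
No two caps can be exceeded simultaneously, so the pair terms are all 0.
By inclusion–exclusion the count is 28 − 12 + 0 = 16.

16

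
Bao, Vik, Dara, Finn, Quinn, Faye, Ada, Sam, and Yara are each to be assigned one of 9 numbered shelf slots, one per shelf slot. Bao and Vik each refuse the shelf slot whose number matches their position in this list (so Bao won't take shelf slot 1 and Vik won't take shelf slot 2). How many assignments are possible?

287280

Let Aᵢ (for i ∈ {1, 2}) be the placements that put person i in their forbidden shelf slot. Any j of these fix j positions, leaving (9−j)! ways to fill the rest, and there are C(2,j) ways to pick which j.
By inclusion–exclusion, the number of valid placements is Σ_{j=0}^{2} (−1)^j C(2,j)·(9−j)!.
Computing: 362880 − 80640 + 5040 = 287280.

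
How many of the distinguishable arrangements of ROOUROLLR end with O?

1680

Fix O in the last position and arrange the remaining 8 letters.
Those 8 letters have L appearing twice, O appearing twice, and R appearing 3 times, giving (8)!/(3!·2!·2!) = 1680.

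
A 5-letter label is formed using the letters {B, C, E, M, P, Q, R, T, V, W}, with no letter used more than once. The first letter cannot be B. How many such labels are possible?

The first letter has 10−1 = 9 choices (anything except B).
The remaining 4 letters are filled from the other 9 symbols without repetition: 9 × 8 × 7 × 6 = 3024.
Total: 9 × 3024 = 27216.

27216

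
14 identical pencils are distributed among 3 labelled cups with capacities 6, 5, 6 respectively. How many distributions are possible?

Ignoring the caps, the number of non-negative solutions to x_1+…+x_3 = 14 is C(16,2) = 120.
Subtract solutions that violate a single cap (substitute x_i' = x_i − (cap_i+1)): x_1 ≥ 7 gives C(9,2) = 36; x_2 ≥ 6 gives C(10,2) = 45; x_3 ≥ 7 gives C(9,2) = 36. Together 117.
Add back pairs where two caps are both exceeded: 3 + 1 + 3 = 7.
By inclusion–exclusion the count is 120 − 117 + 7 = 10.

10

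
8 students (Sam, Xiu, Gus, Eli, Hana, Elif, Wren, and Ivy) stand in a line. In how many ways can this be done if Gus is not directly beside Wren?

Of the 8! = 40320 arrangements, those with Gus and Wren adjacent number 2 × 7! = 10080 (treat the pair as a block with 2 internal orders).
Complementary counting: 40320 − 10080 = 30240.

30240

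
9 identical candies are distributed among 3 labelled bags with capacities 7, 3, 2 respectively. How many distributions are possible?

By stars and bars, unrestricted non-negative solutions to x_1+…+x_3 = 9 number C(9+2,2) = 55.
Subtract solutions that violate a single cap (substitute x_i' = x_i − (cap_i+1)): x_1 ≥ 8 gives C(3,2) = 3; x_2 ≥ 4 gives C(7,2) = 21; x_3 ≥ 3 gives C(8,2) = 28. Together 52.
Add back pairs where two caps are both exceeded: 0 + 0 + 6 = 6.
By inclusion–exclusion the count is 55 − 52 + 6 = 9.

9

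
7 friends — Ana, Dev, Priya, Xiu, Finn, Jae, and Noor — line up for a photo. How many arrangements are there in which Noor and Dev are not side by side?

3600

There are 7! = 5040 arrangements in all. If Noor and Dev are adjacent, merging them into one block gives 2·(6)! = 1440 arrangements.
Complementary counting: 5040 − 1440 = 3600.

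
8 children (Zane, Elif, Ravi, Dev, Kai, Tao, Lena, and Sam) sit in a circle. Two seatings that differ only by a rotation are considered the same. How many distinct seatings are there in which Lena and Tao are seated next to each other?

Glue Lena and Tao into a block (2 internal orders). Seating 7 units around a circle gives (6)! arrangements.
So 2 × (6)! = 2 × 720 = 1440.

1440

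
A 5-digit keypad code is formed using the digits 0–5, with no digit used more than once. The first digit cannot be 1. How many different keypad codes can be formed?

600

The first digit has 6−1 = 5 choices (anything except 1).
The remaining 4 digits are filled from the other 5 symbols without repetition: 5 × 4 × 3 × 2 = 120.
Total: 5 × 120 = 600.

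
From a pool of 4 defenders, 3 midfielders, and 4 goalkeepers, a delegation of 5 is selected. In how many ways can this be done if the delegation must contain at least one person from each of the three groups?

Total 5-person selections from all 11: C(11,5) = 462.
Subtract selections that omit an entire group: no defenders → C(7,5) = 21; no midfielders → C(8,5) = 56; no goalkeepers → C(7,5) = 21.
Add back selections omitting two groups (i.e. drawn from a single group): C(4,5) + C(3,5) + C(4,5) = 0.
By inclusion–exclusion: 462 − 98 + 0 = 364.

364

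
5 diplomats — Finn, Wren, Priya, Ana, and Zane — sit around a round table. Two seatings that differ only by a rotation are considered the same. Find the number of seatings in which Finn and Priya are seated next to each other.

12

Treat {Finn, Priya} as one unit (2 internal orders) and seat the resulting 4 units around the table: (3)! circular arrangements.
So 2 × (3)! = 2 × 6 = 12.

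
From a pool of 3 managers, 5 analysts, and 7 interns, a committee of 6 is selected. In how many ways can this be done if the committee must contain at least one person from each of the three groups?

Total 6-person selections from all 15: C(15,6) = 5005.
Selections missing a whole group: no managers → C(12,6) = 924; no analysts → C(10,6) = 210; no interns → C(8,6) = 28.
Add back selections omitting two groups (i.e. drawn from a single group): C(3,6) + C(5,6) + C(7,6) = 7.
By inclusion–exclusion: 5005 − 1162 + 7 = 3850.

3850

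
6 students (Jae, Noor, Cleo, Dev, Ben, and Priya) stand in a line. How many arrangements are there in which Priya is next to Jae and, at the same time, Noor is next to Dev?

Treat {Priya,Jae} as one block (2 orders) and {Noor,Dev} as another (2 orders).
That leaves 4 units to arrange: 2 × 2 × 4! = 4 × 24 = 96.

96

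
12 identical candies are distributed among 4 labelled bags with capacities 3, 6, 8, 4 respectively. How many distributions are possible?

By stars and bars, unrestricted non-negative solutions to x_1+…+x_4 = 12 number C(12+3,3) = 455.
Subtract solutions that violate a single cap (substitute x_i' = x_i − (cap_i+1)): x_1 ≥ 4 gives C(11,3) = 165; x_2 ≥ 7 gives C(8,3) = 56; x_3 ≥ 9 gives C(6,3) = 20; x_4 ≥ 5 gives C(10,3) = 120. Together 361.
Add back pairs where two caps are both exceeded: 4 + 0 + 20 + 0 + 1 + 0 = 25.
By inclusion–exclusion the count is 455 − 361 + 25 = 119.

119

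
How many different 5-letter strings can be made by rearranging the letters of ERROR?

20

Letter multiplicities in ERROR: E×1, O×1, R×3.
The number of distinct arrangements is 5!/(3!) = 120/6 = 20.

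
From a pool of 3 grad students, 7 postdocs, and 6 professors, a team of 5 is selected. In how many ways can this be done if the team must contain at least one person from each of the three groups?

Total 5-person selections from all 16: C(16,5) = 4368.
Subtract selections that omit an entire group: no grad students → C(13,5) = 1287; no postdocs → C(9,5) = 126; no professors → C(10,5) = 252.
Add back selections omitting two groups (i.e. drawn from a single group): C(3,5) + C(7,5) + C(6,5) = 27.
By inclusion–exclusion: 4368 − 1665 + 27 = 2730.

2730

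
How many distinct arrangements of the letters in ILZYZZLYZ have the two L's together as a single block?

Treat the 2 copies of L as a single block. The multiset to arrange is then {LL, I, Y, Y, Z, Z, Z, Z}, 8 items in all.
That gives (8)!/(4!·2!) = 840 arrangements.

840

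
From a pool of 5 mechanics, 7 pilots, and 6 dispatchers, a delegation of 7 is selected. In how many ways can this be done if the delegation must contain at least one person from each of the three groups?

Total 7-person selections from all 18: C(18,7) = 31824.
Selections missing a whole group: no mechanics → C(13,7) = 1716; no pilots → C(11,7) = 330; no dispatchers → C(12,7) = 792.
Add back selections omitting two groups (i.e. drawn from a single group): C(5,7) + C(7,7) + C(6,7) = 1.
By inclusion–exclusion: 31824 − 2838 + 1 = 28987.

28987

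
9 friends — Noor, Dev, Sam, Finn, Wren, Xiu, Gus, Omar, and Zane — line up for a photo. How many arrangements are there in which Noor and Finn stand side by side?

80640

Treat {Noor, Finn} as a single unit. There are 8 units to order, and the pair itself can be ordered 2 ways.
So the count is 2·(8)! = 80640.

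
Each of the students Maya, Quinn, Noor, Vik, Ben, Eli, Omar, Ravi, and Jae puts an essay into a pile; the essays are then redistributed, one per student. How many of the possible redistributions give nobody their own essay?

133496

Let Aᵢ be the assignments in which student i gets their own essay. We want the size of the complement of A₁∪…∪A_9.
By inclusion–exclusion this is Σ_{j=0}^{9} (−1)^j C(9,j)·(9−j)!.
Computing: 362880 − 362880 + 181440 − 60480 + 15120 − 3024 + 504 − 72 + 9 − 1 = 133496.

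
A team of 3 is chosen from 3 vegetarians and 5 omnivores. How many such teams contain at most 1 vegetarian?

Split by how many vegetarians are chosen (0 through 1).
Sum: C(3,0)·C(5,3) + C(3,1)·C(5,2) = 10 + 30 = 40.

40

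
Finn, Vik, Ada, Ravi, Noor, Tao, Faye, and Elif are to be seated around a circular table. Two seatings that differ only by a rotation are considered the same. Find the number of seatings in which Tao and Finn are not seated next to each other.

All circular seatings of 8 people number (7)! = 5040.
Seatings with Tao beside Finn: treat them as a block with 2 internal orders, giving 2 × (6)! = 1440.
Subtracting, 5040 − 1440 = 3600.

3600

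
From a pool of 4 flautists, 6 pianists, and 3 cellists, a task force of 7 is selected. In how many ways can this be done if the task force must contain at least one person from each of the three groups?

1559

Total 7-person selections from all 13: C(13,7) = 1716.
Subtract selections that omit an entire group: no flautists → C(9,7) = 36; no pianists → C(7,7) = 1; no cellists → C(10,7) = 120.
Add back selections omitting two groups (i.e. drawn from a single group): C(4,7) + C(6,7) + C(3,7) = 0.
By inclusion–exclusion: 1716 − 157 + 0 = 1559.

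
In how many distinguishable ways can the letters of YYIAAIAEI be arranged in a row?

YYIAAIAEI has 9 letters with A appearing 3 times, I appearing 3 times, and Y appearing twice.
The number of distinct arrangements is 9!/(3!·3!·2!) = 362880/72 = 5040.

5040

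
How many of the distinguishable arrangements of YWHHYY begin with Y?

Fix Y in the first position and arrange the remaining 5 letters.
Those 5 letters have H appearing twice and Y appearing twice, giving (5)!/(2!·2!) = 30.

30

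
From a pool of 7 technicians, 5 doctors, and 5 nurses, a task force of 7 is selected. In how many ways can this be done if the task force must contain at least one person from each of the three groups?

Total 7-person selections from all 17: C(17,7) = 19448.
Subtract selections that omit an entire group: no technicians → C(10,7) = 120; no doctors → C(12,7) = 792; no nurses → C(12,7) = 792.
Add back selections omitting two groups (i.e. drawn from a single group): C(7,7) + C(5,7) + C(5,7) = 1.
By inclusion–exclusion: 19448 − 1704 + 1 = 17745.

17745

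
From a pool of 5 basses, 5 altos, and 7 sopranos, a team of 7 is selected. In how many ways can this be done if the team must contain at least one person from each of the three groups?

Total 7-person selections from all 17: C(17,7) = 19448.
Subtract selections that omit an entire group: no basses → C(12,7) = 792; no altos → C(12,7) = 792; no sopranos → C(10,7) = 120.
Add back selections omitting two groups (i.e. drawn from a single group): C(5,7) + C(5,7) + C(7,7) = 1.
By inclusion–exclusion: 19448 − 1704 + 1 = 17745.

17745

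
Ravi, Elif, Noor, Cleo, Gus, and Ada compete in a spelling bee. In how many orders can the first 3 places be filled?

This is an ordered selection of 3 from 6: P(6,3).
That gives 6 × 5 × 4 = 120.

120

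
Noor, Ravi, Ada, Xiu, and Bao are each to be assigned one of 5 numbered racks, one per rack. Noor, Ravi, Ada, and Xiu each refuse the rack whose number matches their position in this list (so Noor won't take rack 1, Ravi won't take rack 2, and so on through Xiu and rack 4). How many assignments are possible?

Let Aᵢ (for 1 ≤ i ≤ 4) be the placements that put person i in their forbidden rack. Any j of these fix j positions, leaving (5−j)! ways to fill the rest, and there are C(4,j) ways to pick which j.
By inclusion–exclusion, the number of valid placements is Σ_{j=0}^{4} (−1)^j C(4,j)·(5−j)!.
Computing: 120 − 96 + 36 − 8 + 1 = 53.

53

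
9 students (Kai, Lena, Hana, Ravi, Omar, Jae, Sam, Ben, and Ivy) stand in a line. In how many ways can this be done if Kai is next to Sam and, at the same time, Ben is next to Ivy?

20160

Treat {Kai,Sam} as one block (2 orders) and {Ben,Ivy} as another (2 orders).
That leaves 7 units to arrange: 2 × 2 × 7! = 4 × 5040 = 20160.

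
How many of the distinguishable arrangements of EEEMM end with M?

Fix M in the last position and arrange the remaining 4 letters.
Those 4 letters have E appearing 3 times, giving (4)!/(3!) = 4.

4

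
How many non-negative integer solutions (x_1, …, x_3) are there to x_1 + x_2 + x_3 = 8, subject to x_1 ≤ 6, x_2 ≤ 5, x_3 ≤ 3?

21

Without the upper bounds there are C(10,2) = 45 ways to split 8 among 3 variables.
Subtract solutions that violate a single cap (substitute x_i' = x_i − (cap_i+1)): x_1 ≥ 7 gives C(3,2) = 3; x_2 ≥ 6 gives C(4,2) = 6; x_3 ≥ 4 gives C(6,2) = 15. Together 24.
No two caps can be exceeded simultaneously, so the pair terms are all 0.
By inclusion–exclusion the count is 45 − 24 + 0 = 21.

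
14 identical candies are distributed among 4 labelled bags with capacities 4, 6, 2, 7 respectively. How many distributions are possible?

Without the upper bounds there are C(17,3) = 680 ways to split 14 among 4 bags.
Subtract solutions that violate a single cap (substitute x_i' = x_i − (cap_i+1)): x_1 ≥ 5 gives C(12,3) = 220; x_2 ≥ 7 gives C(10,3) = 120; x_3 ≥ 3 gives C(14,3) = 364; x_4 ≥ 8 gives C(9,3) = 84. Together 788.
Add back pairs where two caps are both exceeded: 10 + 84 + 4 + 35 + 0 + 20 = 153.
By inclusion–exclusion the count is 680 − 788 + 153 = 45.

45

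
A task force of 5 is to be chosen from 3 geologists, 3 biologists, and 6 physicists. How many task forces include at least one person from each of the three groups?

540

With no constraint there are C(12,5) = 792 possible selections.
Selections missing a whole group: no geologists → C(9,5) = 126; no biologists → C(9,5) = 126; no physicists → C(6,5) = 6.
Add back selections omitting two groups (i.e. drawn from a single group): C(3,5) + C(3,5) + C(6,5) = 6.
By inclusion–exclusion: 792 − 258 + 6 = 540.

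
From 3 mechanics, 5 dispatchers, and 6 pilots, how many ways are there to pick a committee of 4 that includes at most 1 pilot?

406

Split by how many pilots are chosen (0 through 1).
Sum: C(6,0)·C(8,4) + C(6,1)·C(8,3) = 70 + 336 = 406.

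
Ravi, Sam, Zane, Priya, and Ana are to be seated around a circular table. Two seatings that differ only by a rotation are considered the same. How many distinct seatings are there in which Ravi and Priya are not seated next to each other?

Without the restriction there are (4)! = 24 seatings.
Those with Ravi next to Priya: fuse the pair into one unit and seat 4 units around a circle — 2·(3)! = 12.
Subtracting, 24 − 12 = 12.

12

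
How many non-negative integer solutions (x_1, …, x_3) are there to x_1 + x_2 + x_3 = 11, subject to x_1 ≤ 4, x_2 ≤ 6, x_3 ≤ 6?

Ignoring the caps, the number of non-negative solutions to x_1+…+x_3 = 11 is C(13,2) = 78.
Subtract solutions that violate a single cap (substitute x_i' = x_i − (cap_i+1)): x_1 ≥ 5 gives C(8,2) = 28; x_2 ≥ 7 gives C(6,2) = 15; x_3 ≥ 7 gives C(6,2) = 15. Together 58.
No two caps can be exceeded simultaneously, so the pair terms are all 0.
By inclusion–exclusion the count is 78 − 58 + 0 = 20.

20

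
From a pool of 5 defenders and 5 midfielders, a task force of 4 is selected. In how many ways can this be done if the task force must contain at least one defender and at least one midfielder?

Unrestricted: C(10,4) = 210 ways to pick any 4 of the 10.
Subtract selections that omit an entire group: no defenders → C(5,4) = 5; no midfielders → C(5,4) = 5.
Both groups omitted at once is impossible, so 210 − 10 = 200.

200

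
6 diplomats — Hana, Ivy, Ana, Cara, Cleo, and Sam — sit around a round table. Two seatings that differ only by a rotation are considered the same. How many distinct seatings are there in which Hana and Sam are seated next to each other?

48

Glue Hana and Sam into a block (2 internal orders). Seating 5 units around a circle gives (4)! arrangements.
So 2 × (4)! = 2 × 24 = 48.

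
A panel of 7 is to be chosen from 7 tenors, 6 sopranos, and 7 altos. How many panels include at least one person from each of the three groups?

With no constraint there are C(20,7) = 77520 possible selections.
Subtract selections that omit an entire group: no tenors → C(13,7) = 1716; no sopranos → C(14,7) = 3432; no altos → C(13,7) = 1716.
Add back selections omitting two groups (i.e. drawn from a single group): C(7,7) + C(6,7) + C(7,7) = 2.
By inclusion–exclusion: 77520 − 6864 + 2 = 70658.

70658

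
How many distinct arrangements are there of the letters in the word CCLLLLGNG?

Letter multiplicities in CCLLLLGNG: C×2, G×2, L×4, N×1.
Dividing 9! = 362880 by 4!·2!·2! = 96 for the repeated letters gives 3780.

3780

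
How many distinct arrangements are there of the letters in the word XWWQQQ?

60

Letter multiplicities in XWWQQQ: Q×3, W×2, X×1.
The number of distinct arrangements is 6!/(3!·2!) = 720/12 = 60.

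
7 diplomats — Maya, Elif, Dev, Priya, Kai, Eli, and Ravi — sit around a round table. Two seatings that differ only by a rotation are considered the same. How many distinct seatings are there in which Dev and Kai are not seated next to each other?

Without the restriction there are (6)! = 720 seatings.
Those with Dev next to Kai: fuse the pair into one unit and seat 6 units around a circle — 2·(5)! = 240.
Subtracting, 720 − 240 = 480.

480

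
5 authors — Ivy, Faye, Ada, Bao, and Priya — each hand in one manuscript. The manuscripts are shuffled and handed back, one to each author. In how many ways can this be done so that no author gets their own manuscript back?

This is the derangement count D_5: permutations of 5 items with no fixed point.
By inclusion–exclusion this is Σ_{j=0}^{5} (−1)^j C(5,j)·(5−j)!.
Computing: 120 − 120 + 60 − 20 + 5 − 1 = 44.

44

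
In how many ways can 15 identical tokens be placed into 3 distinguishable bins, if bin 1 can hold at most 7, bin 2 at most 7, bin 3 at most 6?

21

By stars and bars, unrestricted non-negative solutions to x_1+…+x_3 = 15 number C(15+2,2) = 136.
Subtract solutions that violate a single cap (substitute x_i' = x_i − (cap_i+1)): x_1 ≥ 8 gives C(9,2) = 36; x_2 ≥ 8 gives C(9,2) = 36; x_3 ≥ 7 gives C(10,2) = 45. Together 117.
Add back pairs where two caps are both exceeded: 0 + 1 + 1 = 2.
By inclusion–exclusion the count is 136 − 117 + 2 = 21.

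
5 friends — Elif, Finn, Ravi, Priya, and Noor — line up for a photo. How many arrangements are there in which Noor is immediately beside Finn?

Place the 3 others and the Noor-Finn pair as 4 objects in a line; the pair has 2 internal arrangements.
So the count is 2·(4)! = 48.

48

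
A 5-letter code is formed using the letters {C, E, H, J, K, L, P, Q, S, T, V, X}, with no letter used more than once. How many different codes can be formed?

Choose and order 5 of the 12 symbols: the first letter has 12 options, the next 11, and so on down to 8.
That product is 12 × 11 × 10 × 9 × 8 = 95040.

95040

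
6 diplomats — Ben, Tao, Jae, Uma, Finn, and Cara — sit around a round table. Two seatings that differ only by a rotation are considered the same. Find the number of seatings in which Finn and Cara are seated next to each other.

Glue Finn and Cara into a block (2 internal orders). Seating 5 units around a circle gives (4)! arrangements.
So 2 × (4)! = 2 × 24 = 48.

48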